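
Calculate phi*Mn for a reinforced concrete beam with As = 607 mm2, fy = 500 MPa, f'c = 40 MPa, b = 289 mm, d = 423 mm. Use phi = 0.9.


a = As * fy / (0.85 * f'c * b)
= 607 * 500 / (0.85 * 40 * 289)
= 30.8874 mm
Mn = As * fy * (d - a/2) / 10^6
= 123.6933 kN-m
phi*Mn = 0.9 * 123.6933 = 111.32 kN-m

111.32


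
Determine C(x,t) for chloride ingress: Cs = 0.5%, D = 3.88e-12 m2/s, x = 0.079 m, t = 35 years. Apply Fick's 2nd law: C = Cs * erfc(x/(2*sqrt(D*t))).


t_seconds = 35 * 365.25 * 24 * 3600 = 1104516000.0 s
arg = 0.079 / (2 * sqrt(3.88e-12 * 1104516000.0))
= 0.6034
erfc(0.6034) = 0.3935
C = 0.5 * 0.3935 = 0.1967%

0.1967


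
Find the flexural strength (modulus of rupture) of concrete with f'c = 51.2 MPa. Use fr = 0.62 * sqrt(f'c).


fr = 0.62 * sqrt(51.2)
= 4.436 MPa

4.436


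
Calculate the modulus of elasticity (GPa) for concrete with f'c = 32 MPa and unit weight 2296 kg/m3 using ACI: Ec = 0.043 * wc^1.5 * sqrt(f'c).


Ec = 0.043 * 2296^1.5 * sqrt(32) / 1000
= 26.76 GPa

26.76


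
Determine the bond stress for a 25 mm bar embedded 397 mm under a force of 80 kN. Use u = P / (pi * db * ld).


u = P / (pi * db * ld)
= 80 * 1000 / (pi * 25 * 397)
= 2.566 MPa

2.566


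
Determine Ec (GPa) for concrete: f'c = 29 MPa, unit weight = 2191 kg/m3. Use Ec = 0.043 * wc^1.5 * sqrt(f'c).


Ec = 0.043 * 2191^1.5 * sqrt(29) / 1000
= 23.75 GPa

23.75


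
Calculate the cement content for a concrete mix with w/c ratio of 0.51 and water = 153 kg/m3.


Cement = water / (w/c)
= 153 / 0.51
= 300.0 kg/m3

300.0


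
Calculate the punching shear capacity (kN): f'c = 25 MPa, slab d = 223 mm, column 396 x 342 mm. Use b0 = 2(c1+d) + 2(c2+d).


b0 = 2*(396 + 223) + 2*(342 + 223) = 2368 mm
Vc = 0.33 * sqrt(25) * 2368 * 223 / 1000
= 871.31 kN

871.31


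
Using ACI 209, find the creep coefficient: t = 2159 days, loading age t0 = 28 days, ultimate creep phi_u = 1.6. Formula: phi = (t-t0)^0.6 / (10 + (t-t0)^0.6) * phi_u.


dt = 2159 - 28 = 2131
phi = 2131^0.6 / (10 + 2131^0.6) * 1.6
= 1.454

1.454


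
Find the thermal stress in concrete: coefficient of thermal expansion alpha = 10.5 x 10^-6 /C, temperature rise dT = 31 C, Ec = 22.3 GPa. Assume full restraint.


sigma = alpha * dT * Ec
= 10.5e-6 * 31 * 22.3 * 1000
= 7.259 MPa

7.259


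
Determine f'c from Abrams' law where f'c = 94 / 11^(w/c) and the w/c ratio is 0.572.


f'c = 94 / 11^0.572
= 94 / 3.942
= 23.85 MPa

23.85


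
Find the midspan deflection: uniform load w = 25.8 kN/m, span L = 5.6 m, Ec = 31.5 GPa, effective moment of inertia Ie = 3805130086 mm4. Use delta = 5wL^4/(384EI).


Convert: L = 5.6 m = 5600 mm, Ec = 31.5 GPa = 31500 MPa
delta = 5 * 25.8 * 5600^4 / (384 * 31500 * 3805130086)
= 2.76 mm

2.76


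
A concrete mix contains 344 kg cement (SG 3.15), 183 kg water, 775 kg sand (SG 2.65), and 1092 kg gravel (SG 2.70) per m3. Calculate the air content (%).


Vol cement = 344 / (3.15 * 1000) = 0.109206 m3
Vol water = 183 / 1000 = 0.183 m3
Vol sand = 775 / (2.65 * 1000) = 0.292453 m3
Vol gravel = 1092 / (2.70 * 1000) = 0.404444 m3
Total solid + water volume = 0.989104 m3
Air = (1 - 0.989104) * 100 = 1.09%

1.09


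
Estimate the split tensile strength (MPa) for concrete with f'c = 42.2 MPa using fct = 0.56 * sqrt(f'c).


fct = 0.56 * sqrt(42.2)
= 0.56 * 6.496
= 3.638 MPa

3.638


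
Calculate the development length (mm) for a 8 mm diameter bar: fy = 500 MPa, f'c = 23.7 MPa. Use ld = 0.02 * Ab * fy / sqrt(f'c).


Ab = pi * 8^2 / 4 = 50.265 mm2
ld = 0.02 * 50.265 * 500 / sqrt(23.7)
= 103.3 mm

103.3


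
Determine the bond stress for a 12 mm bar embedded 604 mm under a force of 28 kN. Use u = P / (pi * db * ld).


u = P / (pi * db * ld)
= 28 * 1000 / (pi * 12 * 604)
= 1.23 MPa

1.23


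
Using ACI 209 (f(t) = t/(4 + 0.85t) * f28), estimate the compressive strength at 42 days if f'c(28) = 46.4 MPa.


f(42) = 42 / (4 + 0.85 * 42) * 46.4
= 42 / 39.7 * 46.4
= 49.09 MPa

49.09


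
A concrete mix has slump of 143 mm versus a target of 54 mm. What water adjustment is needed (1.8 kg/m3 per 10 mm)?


Difference = 54 - 143 = -89 mm
Water adjustment = -89 * 1.8 / 10 = -16.0 kg/m3

-16.0


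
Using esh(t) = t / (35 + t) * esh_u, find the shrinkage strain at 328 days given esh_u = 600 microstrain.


esh(328) = 328 / (35 + 328) * 600
= 328 / 363 * 600
= 542.1 microstrain

542.1


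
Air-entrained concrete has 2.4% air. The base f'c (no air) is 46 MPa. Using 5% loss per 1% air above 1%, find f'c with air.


Strength loss = (2.4 - 1) * 5 = 7.0%
f'c = 46 * (1 - 7.0/100)
= 42.78 MPa

42.78


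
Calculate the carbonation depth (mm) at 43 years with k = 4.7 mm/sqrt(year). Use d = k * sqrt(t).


depth = k * sqrt(t)
= 4.7 * sqrt(43)
= 30.82 mm

30.82


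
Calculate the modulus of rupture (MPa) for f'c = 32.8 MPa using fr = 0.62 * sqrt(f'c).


fr = 0.62 * sqrt(32.8)
= 3.551 MPa

3.551


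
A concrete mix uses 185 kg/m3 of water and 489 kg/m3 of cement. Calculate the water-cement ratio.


w/c = water / cement
w/c = 185 / 489 = 0.378

0.378


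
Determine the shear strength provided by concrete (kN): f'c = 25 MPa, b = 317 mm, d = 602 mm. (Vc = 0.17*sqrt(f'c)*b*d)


Vc = 0.17 * sqrt(25) * 317 * 602 / 1000
= 162.21 kN

162.21


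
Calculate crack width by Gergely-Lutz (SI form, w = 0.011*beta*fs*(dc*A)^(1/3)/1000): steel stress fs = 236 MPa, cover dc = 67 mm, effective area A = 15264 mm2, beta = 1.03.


w = 0.011 * beta * fs * (dc * A)^(1/3) / 1000
= 0.011 * 1.03 * 236 * (67 * 15264)^(1/3) / 1000
= 0.269 mm

0.269


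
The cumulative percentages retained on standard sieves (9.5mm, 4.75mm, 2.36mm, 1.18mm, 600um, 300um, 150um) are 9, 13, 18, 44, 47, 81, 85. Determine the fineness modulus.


FM = sum(cumulative % retained) / 100
= 297 / 100
= 2.97

2.97


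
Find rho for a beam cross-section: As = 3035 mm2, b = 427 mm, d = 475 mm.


rho = As / (b * d)
= 3035 / (427 * 475)
= 0.015

0.015


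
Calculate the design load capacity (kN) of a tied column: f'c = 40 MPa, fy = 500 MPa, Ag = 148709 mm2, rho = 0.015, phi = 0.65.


Ast = rho * Ag = 0.015 * 148709 = 2230.635 mm2
phi*Pn = 0.65 * 0.80 * (0.85 * 40 * (148709 - 2230.635) + 500 * 2230.635) / 1000
= 3169.7 kN

3169.7


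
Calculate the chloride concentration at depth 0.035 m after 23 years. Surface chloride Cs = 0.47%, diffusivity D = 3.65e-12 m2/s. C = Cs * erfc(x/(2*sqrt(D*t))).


t_seconds = 23 * 365.25 * 24 * 3600 = 725824800.0 s
arg = 0.035 / (2 * sqrt(3.65e-12 * 725824800.0))
= 0.34
erfc(0.34) = 0.6306
C = 0.47 * 0.6306 = 0.2964%

0.2964


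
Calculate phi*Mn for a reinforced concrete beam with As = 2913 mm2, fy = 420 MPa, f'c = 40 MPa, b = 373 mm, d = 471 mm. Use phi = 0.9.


a = As * fy / (0.85 * f'c * b)
= 2913 * 420 / (0.85 * 40 * 373)
= 96.4722 mm
Mn = As * fy * (d - a/2) / 10^6
= 517.2347 kN-m
phi*Mn = 0.9 * 517.2347 = 465.51 kN-m

465.51


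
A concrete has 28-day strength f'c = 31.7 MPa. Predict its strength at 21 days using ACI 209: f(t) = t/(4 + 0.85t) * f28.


f(21) = 21 / (4 + 0.85 * 21) * 31.7
= 21 / 21.85 * 31.7
= 30.47 MPa

30.47


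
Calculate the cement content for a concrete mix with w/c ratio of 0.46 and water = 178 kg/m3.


Cement = water / (w/c)
= 178 / 0.46
= 387.0 kg/m3

387.0


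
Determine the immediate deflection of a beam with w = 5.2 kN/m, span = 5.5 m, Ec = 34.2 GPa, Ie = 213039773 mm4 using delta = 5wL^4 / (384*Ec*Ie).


Convert: L = 5.5 m = 5500 mm, Ec = 34.2 GPa = 34200 MPa
delta = 5 * 5.2 * 5500^4 / (384 * 34200 * 213039773)
= 8.5 mm

8.5


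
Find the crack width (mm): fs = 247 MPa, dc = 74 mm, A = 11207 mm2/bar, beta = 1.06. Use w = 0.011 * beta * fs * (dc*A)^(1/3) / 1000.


w = 0.011 * beta * fs * (dc * A)^(1/3) / 1000
= 0.011 * 1.06 * 247 * (74 * 11207)^(1/3) / 1000
= 0.271 mm

0.271


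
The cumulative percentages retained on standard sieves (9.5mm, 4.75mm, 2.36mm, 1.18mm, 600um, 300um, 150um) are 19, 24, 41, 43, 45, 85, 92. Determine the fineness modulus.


FM = sum(cumulative % retained) / 100
= 349 / 100
= 3.49

3.49


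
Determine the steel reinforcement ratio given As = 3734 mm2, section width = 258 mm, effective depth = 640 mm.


rho = As / (b * d)
= 3734 / (258 * 640)
= 0.0226

0.0226


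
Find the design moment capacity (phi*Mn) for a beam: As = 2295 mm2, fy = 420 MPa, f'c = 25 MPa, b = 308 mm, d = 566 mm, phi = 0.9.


a = As * fy / (0.85 * f'c * b)
= 2295 * 420 / (0.85 * 25 * 308)
= 147.2727 mm
Mn = As * fy * (d - a/2) / 10^6
= 474.5893 kN-m
phi*Mn = 0.9 * 474.5893 = 427.13 kN-m

427.13


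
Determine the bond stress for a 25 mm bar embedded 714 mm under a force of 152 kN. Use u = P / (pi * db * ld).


u = P / (pi * db * ld)
= 152 * 1000 / (pi * 25 * 714)
= 2.711 MPa

2.711


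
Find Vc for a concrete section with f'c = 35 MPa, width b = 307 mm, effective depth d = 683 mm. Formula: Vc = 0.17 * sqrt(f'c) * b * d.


Vc = 0.17 * sqrt(35) * 307 * 683 / 1000
= 210.88 kN

210.88


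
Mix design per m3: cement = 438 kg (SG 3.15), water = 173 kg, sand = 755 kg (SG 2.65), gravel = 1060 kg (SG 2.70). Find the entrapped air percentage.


Vol cement = 438 / (3.15 * 1000) = 0.139048 m3
Vol water = 173 / 1000 = 0.173 m3
Vol sand = 755 / (2.65 * 1000) = 0.284906 m3
Vol gravel = 1060 / (2.70 * 1000) = 0.392593 m3
Total solid + water volume = 0.989546 m3
Air = (1 - 0.989546) * 100 = 1.05%

1.05


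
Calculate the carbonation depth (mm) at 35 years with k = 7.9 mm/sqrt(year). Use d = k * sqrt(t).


depth = k * sqrt(t)
= 7.9 * sqrt(35)
= 46.74 mm

46.74


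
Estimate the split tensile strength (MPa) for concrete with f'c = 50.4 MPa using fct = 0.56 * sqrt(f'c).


fct = 0.56 * sqrt(50.4)
= 0.56 * 7.099
= 3.976 MPa

3.976


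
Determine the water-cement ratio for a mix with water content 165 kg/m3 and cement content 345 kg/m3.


w/c = water / cement
w/c = 165 / 345 = 0.478

0.478


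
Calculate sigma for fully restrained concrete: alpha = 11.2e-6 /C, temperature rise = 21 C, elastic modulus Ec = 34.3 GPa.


sigma = alpha * dT * Ec
= 11.2e-6 * 21 * 34.3 * 1000
= 8.067 MPa

8.067


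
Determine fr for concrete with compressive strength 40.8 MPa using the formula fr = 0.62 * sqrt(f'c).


fr = 0.62 * sqrt(40.8)
= 3.96 MPa

3.96


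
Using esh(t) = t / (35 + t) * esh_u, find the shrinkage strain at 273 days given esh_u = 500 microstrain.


esh(273) = 273 / (35 + 273) * 500
= 273 / 308 * 500
= 443.2 microstrain

443.2


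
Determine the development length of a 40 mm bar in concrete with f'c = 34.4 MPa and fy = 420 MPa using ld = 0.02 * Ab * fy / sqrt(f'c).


Ab = pi * 40^2 / 4 = 1256.637 mm2
ld = 0.02 * 1256.637 * 420 / sqrt(34.4)
= 1799.7 mm

1799.7


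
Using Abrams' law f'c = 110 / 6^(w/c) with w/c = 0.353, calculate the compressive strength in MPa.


f'c = 110 / 6^0.353
= 110 / 1.882
= 58.44 MPa

58.44


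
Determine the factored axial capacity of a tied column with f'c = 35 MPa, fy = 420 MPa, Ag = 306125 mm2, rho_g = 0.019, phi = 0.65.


Ast = rho * Ag = 0.019 * 306125 = 5816.375 mm2
phi*Pn = 0.65 * 0.80 * (0.85 * 35 * (306125 - 5816.375) + 420 * 5816.375) / 1000
= 5916.07 kN

5916.07


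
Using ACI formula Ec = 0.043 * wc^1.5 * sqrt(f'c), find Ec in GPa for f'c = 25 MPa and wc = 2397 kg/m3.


Ec = 0.043 * 2397^1.5 * sqrt(25) / 1000
= 25.23 GPa

25.23


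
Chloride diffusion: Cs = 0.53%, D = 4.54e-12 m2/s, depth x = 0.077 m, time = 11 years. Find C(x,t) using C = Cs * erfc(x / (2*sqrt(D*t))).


t_seconds = 11 * 365.25 * 24 * 3600 = 347133600.0 s
arg = 0.077 / (2 * sqrt(4.54e-12 * 347133600.0))
= 0.9698
erfc(0.9698) = 0.1702
C = 0.53 * 0.1702 = 0.0902%

0.0902


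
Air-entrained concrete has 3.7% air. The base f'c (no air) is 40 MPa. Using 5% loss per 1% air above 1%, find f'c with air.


Strength loss = (3.7 - 1) * 5 = 13.5%
f'c = 40 * (1 - 13.5/100)
= 34.6 MPa

34.6


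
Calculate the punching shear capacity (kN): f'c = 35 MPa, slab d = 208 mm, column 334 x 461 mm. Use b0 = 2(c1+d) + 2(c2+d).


b0 = 2*(334 + 208) + 2*(461 + 208) = 2422 mm
Vc = 0.33 * sqrt(35) * 2422 * 208 / 1000
= 983.53 kN

983.53


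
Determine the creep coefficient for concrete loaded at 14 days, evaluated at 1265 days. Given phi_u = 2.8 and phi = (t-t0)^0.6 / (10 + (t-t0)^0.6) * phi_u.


dt = 1265 - 14 = 1251
phi = 1251^0.6 / (10 + 1251^0.6) * 2.8
= 2.459

2.459


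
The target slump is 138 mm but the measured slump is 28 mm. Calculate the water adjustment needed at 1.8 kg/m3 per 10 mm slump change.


Difference = 138 - 28 = 110 mm
Water adjustment = 110 * 1.8 / 10 = 19.8 kg/m3

19.8


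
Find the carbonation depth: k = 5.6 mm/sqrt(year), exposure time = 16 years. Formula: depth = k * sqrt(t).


depth = k * sqrt(t)
= 5.6 * sqrt(16)
= 22.4 mm

22.4


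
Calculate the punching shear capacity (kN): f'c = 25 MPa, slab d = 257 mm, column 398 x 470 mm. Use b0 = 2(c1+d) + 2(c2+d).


b0 = 2*(398 + 257) + 2*(470 + 257) = 2764 mm
Vc = 0.33 * sqrt(25) * 2764 * 257 / 1000
= 1172.07 kN

1172.07


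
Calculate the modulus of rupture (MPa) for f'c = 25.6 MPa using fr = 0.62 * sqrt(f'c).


fr = 0.62 * sqrt(25.6)
= 3.137 MPa

3.137


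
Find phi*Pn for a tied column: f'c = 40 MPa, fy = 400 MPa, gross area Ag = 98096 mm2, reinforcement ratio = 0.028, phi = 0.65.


Ast = rho * Ag = 0.028 * 98096 = 2746.688 mm2
phi*Pn = 0.65 * 0.80 * (0.85 * 40 * (98096 - 2746.688) + 400 * 2746.688) / 1000
= 2257.09 kN

2257.09


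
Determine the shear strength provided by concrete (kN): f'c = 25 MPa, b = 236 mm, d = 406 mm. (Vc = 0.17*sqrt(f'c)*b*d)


Vc = 0.17 * sqrt(25) * 236 * 406 / 1000
= 81.44 kN

81.44


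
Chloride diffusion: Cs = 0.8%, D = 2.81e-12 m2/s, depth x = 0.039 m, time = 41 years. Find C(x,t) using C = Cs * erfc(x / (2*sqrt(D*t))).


t_seconds = 41 * 365.25 * 24 * 3600 = 1293861600.0 s
arg = 0.039 / (2 * sqrt(2.81e-12 * 1293861600.0))
= 0.3234
erfc(0.3234) = 0.6474
C = 0.8 * 0.6474 = 0.5179%

0.5179


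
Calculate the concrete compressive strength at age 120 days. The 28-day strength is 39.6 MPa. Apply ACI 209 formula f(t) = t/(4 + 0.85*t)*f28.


f(120) = 120 / (4 + 0.85 * 120) * 39.6
= 120 / 106.0 * 39.6
= 44.83 MPa

44.83


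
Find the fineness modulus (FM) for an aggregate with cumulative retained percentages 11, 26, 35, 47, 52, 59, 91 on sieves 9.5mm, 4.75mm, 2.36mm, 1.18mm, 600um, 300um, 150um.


FM = sum(cumulative % retained) / 100
= 321 / 100
= 3.21

3.21


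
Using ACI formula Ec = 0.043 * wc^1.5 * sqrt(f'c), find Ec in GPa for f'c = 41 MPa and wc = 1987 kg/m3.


Ec = 0.043 * 1987^1.5 * sqrt(41) / 1000
= 24.39 GPa

24.39


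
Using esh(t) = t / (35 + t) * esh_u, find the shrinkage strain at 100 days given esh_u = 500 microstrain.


esh(100) = 100 / (35 + 100) * 500
= 100 / 135 * 500
= 370.4 microstrain

370.4


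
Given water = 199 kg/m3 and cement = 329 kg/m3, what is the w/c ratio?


w/c = water / cement
w/c = 199 / 329 = 0.605

0.605


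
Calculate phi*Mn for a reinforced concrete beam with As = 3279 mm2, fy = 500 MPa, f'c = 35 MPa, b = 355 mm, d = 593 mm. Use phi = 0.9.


a = As * fy / (0.85 * f'c * b)
= 3279 * 500 / (0.85 * 35 * 355)
= 155.2373 mm
Mn = As * fy * (d - a/2) / 10^6
= 844.9677 kN-m
phi*Mn = 0.9 * 844.9677 = 760.47 kN-m

760.47


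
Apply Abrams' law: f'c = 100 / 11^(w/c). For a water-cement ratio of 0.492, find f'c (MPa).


f'c = 100 / 11^0.492
= 100 / 3.254
= 30.74 MPa

30.74


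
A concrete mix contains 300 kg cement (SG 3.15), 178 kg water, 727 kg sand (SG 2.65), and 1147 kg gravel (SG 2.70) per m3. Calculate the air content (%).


Vol cement = 300 / (3.15 * 1000) = 0.095238 m3
Vol water = 178 / 1000 = 0.178 m3
Vol sand = 727 / (2.65 * 1000) = 0.27434 m3
Vol gravel = 1147 / (2.70 * 1000) = 0.424815 m3
Total solid + water volume = 0.972393 m3
Air = (1 - 0.972393) * 100 = 2.76%

2.76


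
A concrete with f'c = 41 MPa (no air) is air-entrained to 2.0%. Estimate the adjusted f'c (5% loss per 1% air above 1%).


Strength loss = (2.0 - 1) * 5 = 5.0%
f'c = 41 * (1 - 5.0/100)
= 38.95 MPa

38.95


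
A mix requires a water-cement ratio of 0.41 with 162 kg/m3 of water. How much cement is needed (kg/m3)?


Cement = water / (w/c)
= 162 / 0.41
= 395.1 kg/m3

395.1


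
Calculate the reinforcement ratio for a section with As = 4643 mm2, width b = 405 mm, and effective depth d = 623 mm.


rho = As / (b * d)
= 4643 / (405 * 623)
= 0.0184

0.0184


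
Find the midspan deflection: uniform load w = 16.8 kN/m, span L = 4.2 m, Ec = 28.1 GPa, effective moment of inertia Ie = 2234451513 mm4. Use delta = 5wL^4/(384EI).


Convert: L = 4.2 m = 4200 mm, Ec = 28.1 GPa = 28100 MPa
delta = 5 * 16.8 * 4200^4 / (384 * 28100 * 2234451513)
= 1.08 mm

1.08


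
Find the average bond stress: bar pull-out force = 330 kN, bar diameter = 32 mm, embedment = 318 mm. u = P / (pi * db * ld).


u = P / (pi * db * ld)
= 330 * 1000 / (pi * 32 * 318)
= 10.323 MPa

10.323


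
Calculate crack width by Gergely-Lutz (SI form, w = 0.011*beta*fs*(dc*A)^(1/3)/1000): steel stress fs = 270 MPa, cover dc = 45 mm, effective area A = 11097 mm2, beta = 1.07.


w = 0.011 * beta * fs * (dc * A)^(1/3) / 1000
= 0.011 * 1.07 * 270 * (45 * 11097)^(1/3) / 1000
= 0.252 mm

0.252


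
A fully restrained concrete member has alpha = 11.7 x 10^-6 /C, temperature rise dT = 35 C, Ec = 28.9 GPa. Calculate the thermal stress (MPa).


sigma = alpha * dT * Ec
= 11.7e-6 * 35 * 28.9 * 1000
= 11.835 MPa

11.835


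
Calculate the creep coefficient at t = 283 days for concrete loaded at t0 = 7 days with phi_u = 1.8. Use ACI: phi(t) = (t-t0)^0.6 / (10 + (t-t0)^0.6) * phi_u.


dt = 283 - 7 = 276
phi = 276^0.6 / (10 + 276^0.6) * 1.8
= 1.34

1.34


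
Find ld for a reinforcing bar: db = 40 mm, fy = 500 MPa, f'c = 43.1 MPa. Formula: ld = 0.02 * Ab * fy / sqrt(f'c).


Ab = pi * 40^2 / 4 = 1256.637 mm2
ld = 0.02 * 1256.637 * 500 / sqrt(43.1)
= 1914.1 mm

1914.1


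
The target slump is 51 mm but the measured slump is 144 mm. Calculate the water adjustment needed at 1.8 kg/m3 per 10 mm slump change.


Difference = 51 - 144 = -93 mm
Water adjustment = -93 * 1.8 / 10 = -16.7 kg/m3

-16.7


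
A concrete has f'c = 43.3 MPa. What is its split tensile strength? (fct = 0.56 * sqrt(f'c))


fct = 0.56 * sqrt(43.3)
= 0.56 * 6.58
= 3.685 MPa

3.685


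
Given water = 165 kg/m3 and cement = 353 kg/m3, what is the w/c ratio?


w/c = water / cement
w/c = 165 / 353 = 0.467

0.467


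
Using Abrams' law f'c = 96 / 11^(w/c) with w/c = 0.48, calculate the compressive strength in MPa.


f'c = 96 / 11^0.48
= 96 / 3.161
= 30.37 MPa

30.37


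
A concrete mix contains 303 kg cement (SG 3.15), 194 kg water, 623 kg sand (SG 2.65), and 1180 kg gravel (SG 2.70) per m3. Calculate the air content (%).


Vol cement = 303 / (3.15 * 1000) = 0.09619 m3
Vol water = 194 / 1000 = 0.194 m3
Vol sand = 623 / (2.65 * 1000) = 0.235094 m3
Vol gravel = 1180 / (2.70 * 1000) = 0.437037 m3
Total solid + water volume = 0.962322 m3
Air = (1 - 0.962322) * 100 = 3.77%

3.77


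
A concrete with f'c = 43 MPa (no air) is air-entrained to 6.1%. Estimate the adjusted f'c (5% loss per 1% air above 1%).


Strength loss = (6.1 - 1) * 5 = 25.5%
f'c = 43 * (1 - 25.5/100)
= 32.03 MPa

32.03


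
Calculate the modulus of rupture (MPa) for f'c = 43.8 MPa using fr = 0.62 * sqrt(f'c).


fr = 0.62 * sqrt(43.8)
= 4.103 MPa

4.103


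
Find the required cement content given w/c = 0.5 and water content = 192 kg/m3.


Cement = water / (w/c)
= 192 / 0.5
= 384.0 kg/m3

384.0


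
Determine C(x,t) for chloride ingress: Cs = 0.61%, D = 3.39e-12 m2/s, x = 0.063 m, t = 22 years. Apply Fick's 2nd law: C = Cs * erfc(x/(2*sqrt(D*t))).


t_seconds = 22 * 365.25 * 24 * 3600 = 694267200.0 s
arg = 0.063 / (2 * sqrt(3.39e-12 * 694267200.0))
= 0.6493
erfc(0.6493) = 0.3585
C = 0.61 * 0.3585 = 0.2187%

0.2187


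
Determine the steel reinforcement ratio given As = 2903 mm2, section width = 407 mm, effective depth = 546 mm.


rho = As / (b * d)
= 2903 / (407 * 546)
= 0.0131

0.0131


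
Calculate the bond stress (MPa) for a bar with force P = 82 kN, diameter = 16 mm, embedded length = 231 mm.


u = P / (pi * db * ld)
= 82 * 1000 / (pi * 16 * 231)
= 7.062 MPa

7.062


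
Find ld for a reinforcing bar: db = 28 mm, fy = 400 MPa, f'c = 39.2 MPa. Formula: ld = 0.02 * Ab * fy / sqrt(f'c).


Ab = pi * 28^2 / 4 = 615.752 mm2
ld = 0.02 * 615.752 * 400 / sqrt(39.2)
= 786.8 mm

786.8


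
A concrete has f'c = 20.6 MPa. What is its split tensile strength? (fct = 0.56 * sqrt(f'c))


fct = 0.56 * sqrt(20.6)
= 0.56 * 4.539
= 2.542 MPa

2.542


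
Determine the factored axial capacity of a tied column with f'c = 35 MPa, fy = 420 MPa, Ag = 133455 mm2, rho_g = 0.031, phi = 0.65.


Ast = rho * Ag = 0.031 * 133455 = 4137.105 mm2
phi*Pn = 0.65 * 0.80 * (0.85 * 35 * (133455 - 4137.105) + 420 * 4137.105) / 1000
= 2904.09 kN

2904.09


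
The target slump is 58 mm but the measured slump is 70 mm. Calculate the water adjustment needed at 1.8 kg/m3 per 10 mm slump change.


Difference = 58 - 70 = -12 mm
Water adjustment = -12 * 1.8 / 10 = -2.2 kg/m3

-2.2


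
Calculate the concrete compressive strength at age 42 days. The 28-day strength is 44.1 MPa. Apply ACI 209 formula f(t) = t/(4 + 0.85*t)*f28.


f(42) = 42 / (4 + 0.85 * 42) * 44.1
= 42 / 39.7 * 44.1
= 46.65 MPa

46.65


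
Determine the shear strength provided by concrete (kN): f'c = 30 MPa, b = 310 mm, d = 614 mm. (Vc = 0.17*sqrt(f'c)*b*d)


Vc = 0.17 * sqrt(30) * 310 * 614 / 1000
= 177.23 kN

177.23


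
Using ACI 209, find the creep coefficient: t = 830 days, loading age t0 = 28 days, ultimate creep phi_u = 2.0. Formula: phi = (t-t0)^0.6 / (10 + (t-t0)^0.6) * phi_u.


dt = 830 - 28 = 802
phi = 802^0.6 / (10 + 802^0.6) * 2.0
= 1.694

1.694


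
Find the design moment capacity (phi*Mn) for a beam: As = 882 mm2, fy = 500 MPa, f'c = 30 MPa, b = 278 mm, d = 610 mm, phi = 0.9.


a = As * fy / (0.85 * f'c * b)
= 882 * 500 / (0.85 * 30 * 278)
= 62.2091 mm
Mn = As * fy * (d - a/2) / 10^6
= 255.2929 kN-m
phi*Mn = 0.9 * 255.2929 = 229.76 kN-m

229.76


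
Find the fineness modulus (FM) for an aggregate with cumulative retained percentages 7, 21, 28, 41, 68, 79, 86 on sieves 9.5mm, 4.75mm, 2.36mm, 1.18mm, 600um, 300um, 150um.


FM = sum(cumulative % retained) / 100
= 330 / 100
= 3.3

3.3


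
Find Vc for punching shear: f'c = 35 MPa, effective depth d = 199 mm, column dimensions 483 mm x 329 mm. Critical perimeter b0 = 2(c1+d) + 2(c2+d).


b0 = 2*(483 + 199) + 2*(329 + 199) = 2420 mm
Vc = 0.33 * sqrt(35) * 2420 * 199 / 1000
= 940.19 kN

940.19


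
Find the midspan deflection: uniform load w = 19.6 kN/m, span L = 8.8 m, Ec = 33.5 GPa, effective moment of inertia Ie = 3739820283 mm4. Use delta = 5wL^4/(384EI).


Convert: L = 8.8 m = 8800 mm, Ec = 33.5 GPa = 33500 MPa
delta = 5 * 19.6 * 8800^4 / (384 * 33500 * 3739820283)
= 12.22 mm

12.22


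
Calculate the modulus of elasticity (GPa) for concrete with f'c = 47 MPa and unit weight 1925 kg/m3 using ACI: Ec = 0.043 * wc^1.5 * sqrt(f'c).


Ec = 0.043 * 1925^1.5 * sqrt(47) / 1000
= 24.9 GPa

24.9


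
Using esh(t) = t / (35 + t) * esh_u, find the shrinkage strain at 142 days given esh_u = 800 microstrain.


esh(142) = 142 / (35 + 142) * 800
= 142 / 177 * 800
= 641.8 microstrain

641.8


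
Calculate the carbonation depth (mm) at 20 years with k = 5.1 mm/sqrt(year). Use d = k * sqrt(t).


depth = k * sqrt(t)
= 5.1 * sqrt(20)
= 22.81 mm

22.81


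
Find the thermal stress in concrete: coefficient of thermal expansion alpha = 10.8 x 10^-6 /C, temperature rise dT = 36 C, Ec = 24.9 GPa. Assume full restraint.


sigma = alpha * dT * Ec
= 10.8e-6 * 36 * 24.9 * 1000
= 9.681 MPa

9.681


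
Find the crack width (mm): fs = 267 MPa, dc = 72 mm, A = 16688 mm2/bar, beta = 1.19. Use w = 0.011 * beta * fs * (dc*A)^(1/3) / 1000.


w = 0.011 * beta * fs * (dc * A)^(1/3) / 1000
= 0.011 * 1.19 * 267 * (72 * 16688)^(1/3) / 1000
= 0.372 mm

0.372


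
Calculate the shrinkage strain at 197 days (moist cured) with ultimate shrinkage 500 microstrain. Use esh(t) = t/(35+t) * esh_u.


esh(197) = 197 / (35 + 197) * 500
= 197 / 232 * 500
= 424.6 microstrain

424.6


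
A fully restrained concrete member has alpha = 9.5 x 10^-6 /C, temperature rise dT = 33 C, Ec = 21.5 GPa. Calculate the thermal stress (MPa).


sigma = alpha * dT * Ec
= 9.5e-6 * 33 * 21.5 * 1000
= 6.74 MPa

6.74


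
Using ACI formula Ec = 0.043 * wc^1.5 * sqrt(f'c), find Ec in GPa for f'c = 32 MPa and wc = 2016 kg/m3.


Ec = 0.043 * 2016^1.5 * sqrt(32) / 1000
= 22.02 GPa

22.02


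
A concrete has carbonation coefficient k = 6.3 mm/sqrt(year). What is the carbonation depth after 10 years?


depth = k * sqrt(t)
= 6.3 * sqrt(10)
= 19.92 mm

19.92


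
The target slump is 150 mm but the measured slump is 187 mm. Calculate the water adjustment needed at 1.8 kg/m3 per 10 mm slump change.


Difference = 150 - 187 = -37 mm
Water adjustment = -37 * 1.8 / 10 = -6.7 kg/m3

-6.7


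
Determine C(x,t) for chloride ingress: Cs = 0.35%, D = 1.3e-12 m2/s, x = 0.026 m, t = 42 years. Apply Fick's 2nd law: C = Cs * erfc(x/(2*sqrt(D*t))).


t_seconds = 42 * 365.25 * 24 * 3600 = 1325419200.0 s
arg = 0.026 / (2 * sqrt(1.3e-12 * 1325419200.0))
= 0.3132
erfc(0.3132) = 0.6578
C = 0.35 * 0.6578 = 0.2302%

0.2302


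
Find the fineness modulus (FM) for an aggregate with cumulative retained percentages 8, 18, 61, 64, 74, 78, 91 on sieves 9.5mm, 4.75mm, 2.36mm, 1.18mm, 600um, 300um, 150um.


FM = sum(cumulative % retained) / 100
= 394 / 100
= 3.94

3.94


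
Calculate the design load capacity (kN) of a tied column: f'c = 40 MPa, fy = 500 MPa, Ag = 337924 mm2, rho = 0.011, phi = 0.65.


Ast = rho * Ag = 0.011 * 337924 = 3717.164 mm2
phi*Pn = 0.65 * 0.80 * (0.85 * 40 * (337924 - 3717.164) + 500 * 3717.164) / 1000
= 6875.24 kN

6875.24


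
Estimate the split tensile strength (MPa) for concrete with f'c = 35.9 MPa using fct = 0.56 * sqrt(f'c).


fct = 0.56 * sqrt(35.9)
= 0.56 * 5.992
= 3.355 MPa

3.355


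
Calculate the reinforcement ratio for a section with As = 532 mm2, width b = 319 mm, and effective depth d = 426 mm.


rho = As / (b * d)
= 532 / (319 * 426)
= 0.0039

0.0039


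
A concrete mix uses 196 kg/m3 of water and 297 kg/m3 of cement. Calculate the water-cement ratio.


w/c = water / cement
w/c = 196 / 297 = 0.66

0.66


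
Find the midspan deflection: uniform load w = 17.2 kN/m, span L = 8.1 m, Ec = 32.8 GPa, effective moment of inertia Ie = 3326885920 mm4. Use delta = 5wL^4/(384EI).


Convert: L = 8.1 m = 8100 mm, Ec = 32.8 GPa = 32800 MPa
delta = 5 * 17.2 * 8100^4 / (384 * 32800 * 3326885920)
= 8.83 mm

8.83


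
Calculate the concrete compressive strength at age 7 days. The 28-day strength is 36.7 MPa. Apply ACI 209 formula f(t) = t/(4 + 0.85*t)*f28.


f(7) = 7 / (4 + 0.85 * 7) * 36.7
= 7 / 9.95 * 36.7
= 25.82 MPa

25.82


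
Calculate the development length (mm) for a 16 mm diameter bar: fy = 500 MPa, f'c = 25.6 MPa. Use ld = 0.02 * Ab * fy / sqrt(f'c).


Ab = pi * 16^2 / 4 = 201.062 mm2
ld = 0.02 * 201.062 * 500 / sqrt(25.6)
= 397.4 mm

397.4


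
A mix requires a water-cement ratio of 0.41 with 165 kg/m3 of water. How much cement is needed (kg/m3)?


Cement = water / (w/c)
= 165 / 0.41
= 402.4 kg/m3

402.4


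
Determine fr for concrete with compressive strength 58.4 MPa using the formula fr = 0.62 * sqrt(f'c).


fr = 0.62 * sqrt(58.4)
= 4.738 MPa

4.738


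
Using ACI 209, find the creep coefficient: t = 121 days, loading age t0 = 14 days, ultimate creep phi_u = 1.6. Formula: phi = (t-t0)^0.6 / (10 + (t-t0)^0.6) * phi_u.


dt = 121 - 14 = 107
phi = 107^0.6 / (10 + 107^0.6) * 1.6
= 0.996

0.996


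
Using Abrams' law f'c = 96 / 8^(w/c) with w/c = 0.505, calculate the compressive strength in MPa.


f'c = 96 / 8^0.505
= 96 / 2.858
= 33.59 MPa

33.59


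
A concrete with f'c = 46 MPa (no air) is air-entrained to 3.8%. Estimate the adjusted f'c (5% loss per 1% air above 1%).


Strength loss = (3.8 - 1) * 5 = 14.0%
f'c = 46 * (1 - 14.0/100)
= 39.56 MPa

39.56


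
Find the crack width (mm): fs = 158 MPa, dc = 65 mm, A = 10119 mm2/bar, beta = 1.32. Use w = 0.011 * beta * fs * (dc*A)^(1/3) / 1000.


w = 0.011 * beta * fs * (dc * A)^(1/3) / 1000
= 0.011 * 1.32 * 158 * (65 * 10119)^(1/3) / 1000
= 0.2 mm

0.2


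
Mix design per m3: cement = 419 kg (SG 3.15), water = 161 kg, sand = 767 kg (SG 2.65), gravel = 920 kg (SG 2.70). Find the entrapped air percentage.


Vol cement = 419 / (3.15 * 1000) = 0.133016 m3
Vol water = 161 / 1000 = 0.161 m3
Vol sand = 767 / (2.65 * 1000) = 0.289434 m3
Vol gravel = 920 / (2.70 * 1000) = 0.340741 m3
Total solid + water volume = 0.924191 m3
Air = (1 - 0.924191) * 100 = 7.58%

7.58


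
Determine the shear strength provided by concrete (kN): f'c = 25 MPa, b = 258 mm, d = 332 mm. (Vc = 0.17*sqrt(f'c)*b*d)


Vc = 0.17 * sqrt(25) * 258 * 332 / 1000
= 72.81 kN

72.81


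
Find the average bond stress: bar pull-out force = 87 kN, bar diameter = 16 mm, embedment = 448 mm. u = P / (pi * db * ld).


u = P / (pi * db * ld)
= 87 * 1000 / (pi * 16 * 448)
= 3.863 MPa

3.863


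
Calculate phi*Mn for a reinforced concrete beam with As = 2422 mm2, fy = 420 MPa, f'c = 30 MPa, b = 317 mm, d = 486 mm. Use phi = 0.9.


a = As * fy / (0.85 * f'c * b)
= 2422 * 420 / (0.85 * 30 * 317)
= 125.8415 mm
Mn = As * fy * (d - a/2) / 10^6
= 430.3731 kN-m
phi*Mn = 0.9 * 430.3731 = 387.34 kN-m

387.34


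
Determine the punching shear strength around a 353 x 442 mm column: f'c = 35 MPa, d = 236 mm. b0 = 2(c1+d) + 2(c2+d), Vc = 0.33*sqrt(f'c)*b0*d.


b0 = 2*(353 + 236) + 2*(442 + 236) = 2534 mm
Vc = 0.33 * sqrt(35) * 2534 * 236 / 1000
= 1167.53 kN

1167.53


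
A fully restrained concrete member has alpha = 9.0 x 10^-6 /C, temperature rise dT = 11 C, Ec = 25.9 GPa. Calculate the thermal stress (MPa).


sigma = alpha * dT * Ec
= 9.0e-6 * 11 * 25.9 * 1000
= 2.564 MPa

2.564


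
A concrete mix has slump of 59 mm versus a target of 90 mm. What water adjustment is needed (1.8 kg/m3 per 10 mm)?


Difference = 90 - 59 = 31 mm
Water adjustment = 31 * 1.8 / 10 = 5.6 kg/m3

5.6


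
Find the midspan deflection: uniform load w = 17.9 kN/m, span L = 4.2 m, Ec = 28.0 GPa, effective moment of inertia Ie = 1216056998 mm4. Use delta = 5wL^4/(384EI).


Convert: L = 4.2 m = 4200 mm, Ec = 28.0 GPa = 28000 MPa
delta = 5 * 17.9 * 4200^4 / (384 * 28000 * 1216056998)
= 2.13 mm

2.13


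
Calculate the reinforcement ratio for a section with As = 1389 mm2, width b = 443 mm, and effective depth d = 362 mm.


rho = As / (b * d)
= 1389 / (443 * 362)
= 0.0087

0.0087


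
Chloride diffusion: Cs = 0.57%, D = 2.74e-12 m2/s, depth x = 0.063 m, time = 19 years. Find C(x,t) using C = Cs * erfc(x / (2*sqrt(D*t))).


t_seconds = 19 * 365.25 * 24 * 3600 = 599594400.0 s
arg = 0.063 / (2 * sqrt(2.74e-12 * 599594400.0))
= 0.7772
erfc(0.7772) = 0.2717
C = 0.57 * 0.2717 = 0.1549%

0.1549


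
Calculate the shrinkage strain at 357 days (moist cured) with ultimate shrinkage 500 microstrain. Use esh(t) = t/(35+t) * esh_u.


esh(357) = 357 / (35 + 357) * 500
= 357 / 392 * 500
= 455.4 microstrain

455.4


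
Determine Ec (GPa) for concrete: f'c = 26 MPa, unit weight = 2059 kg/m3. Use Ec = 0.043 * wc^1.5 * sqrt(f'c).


Ec = 0.043 * 2059^1.5 * sqrt(26) / 1000
= 20.49 GPa

20.49


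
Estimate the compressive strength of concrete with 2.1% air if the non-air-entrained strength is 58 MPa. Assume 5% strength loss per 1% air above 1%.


Strength loss = (2.1 - 1) * 5 = 5.5%
f'c = 58 * (1 - 5.5/100)
= 54.81 MPa

54.81


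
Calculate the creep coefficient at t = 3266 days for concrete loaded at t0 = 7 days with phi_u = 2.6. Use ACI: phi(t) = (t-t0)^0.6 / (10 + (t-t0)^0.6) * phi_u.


dt = 3266 - 7 = 3259
phi = 3259^0.6 / (10 + 3259^0.6) * 2.6
= 2.412

2.412


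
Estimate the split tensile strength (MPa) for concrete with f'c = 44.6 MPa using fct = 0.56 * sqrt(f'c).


fct = 0.56 * sqrt(44.6)
= 0.56 * 6.678
= 3.74 MPa

3.74


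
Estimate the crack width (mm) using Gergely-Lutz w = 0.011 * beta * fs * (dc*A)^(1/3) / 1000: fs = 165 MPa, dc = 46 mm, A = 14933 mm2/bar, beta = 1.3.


w = 0.011 * beta * fs * (dc * A)^(1/3) / 1000
= 0.011 * 1.3 * 165 * (46 * 14933)^(1/3) / 1000
= 0.208 mm

0.208


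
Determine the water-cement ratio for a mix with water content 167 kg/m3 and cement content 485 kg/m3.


w/c = water / cement
w/c = 167 / 485 = 0.344

0.344


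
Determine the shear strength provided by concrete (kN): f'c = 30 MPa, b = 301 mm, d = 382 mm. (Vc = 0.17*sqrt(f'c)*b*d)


Vc = 0.17 * sqrt(30) * 301 * 382 / 1000
= 107.06 kN

107.06


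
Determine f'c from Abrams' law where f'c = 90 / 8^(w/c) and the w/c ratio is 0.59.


f'c = 90 / 8^0.59
= 90 / 3.411
= 26.39 MPa

26.39


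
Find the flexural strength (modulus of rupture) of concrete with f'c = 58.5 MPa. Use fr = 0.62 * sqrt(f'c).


fr = 0.62 * sqrt(58.5)
= 4.742 MPa

4.742


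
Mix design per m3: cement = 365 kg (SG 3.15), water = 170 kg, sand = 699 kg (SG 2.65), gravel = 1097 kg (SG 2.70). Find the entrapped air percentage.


Vol cement = 365 / (3.15 * 1000) = 0.115873 m3
Vol water = 170 / 1000 = 0.17 m3
Vol sand = 699 / (2.65 * 1000) = 0.263774 m3
Vol gravel = 1097 / (2.70 * 1000) = 0.406296 m3
Total solid + water volume = 0.955943 m3
Air = (1 - 0.955943) * 100 = 4.41%

4.41


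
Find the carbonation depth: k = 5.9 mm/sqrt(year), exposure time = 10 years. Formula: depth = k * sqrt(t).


depth = k * sqrt(t)
= 5.9 * sqrt(10)
= 18.66 mm

18.66


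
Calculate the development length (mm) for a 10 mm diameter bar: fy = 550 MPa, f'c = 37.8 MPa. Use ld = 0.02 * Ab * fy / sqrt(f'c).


Ab = pi * 10^2 / 4 = 78.54 mm2
ld = 0.02 * 78.54 * 550 / sqrt(37.8)
= 140.5 mm

140.5


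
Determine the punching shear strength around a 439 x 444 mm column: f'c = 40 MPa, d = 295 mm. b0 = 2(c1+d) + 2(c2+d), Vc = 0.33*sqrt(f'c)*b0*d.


b0 = 2*(439 + 295) + 2*(444 + 295) = 2946 mm
Vc = 0.33 * sqrt(40) * 2946 * 295 / 1000
= 1813.84 kN

1813.84


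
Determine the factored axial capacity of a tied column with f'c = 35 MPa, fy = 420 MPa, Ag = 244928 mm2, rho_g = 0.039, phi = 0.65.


Ast = rho * Ag = 0.039 * 244928 = 9552.192 mm2
phi*Pn = 0.65 * 0.80 * (0.85 * 35 * (244928 - 9552.192) + 420 * 9552.192) / 1000
= 5727.46 kN

5727.46


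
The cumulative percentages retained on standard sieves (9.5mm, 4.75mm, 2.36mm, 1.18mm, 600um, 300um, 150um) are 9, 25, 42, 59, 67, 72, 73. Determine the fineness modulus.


FM = sum(cumulative % retained) / 100
= 347 / 100
= 3.47

3.47


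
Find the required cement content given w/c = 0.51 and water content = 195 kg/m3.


Cement = water / (w/c)
= 195 / 0.51
= 382.4 kg/m3

382.4


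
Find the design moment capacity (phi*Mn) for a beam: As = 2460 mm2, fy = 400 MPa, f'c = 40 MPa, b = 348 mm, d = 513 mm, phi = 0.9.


a = As * fy / (0.85 * f'c * b)
= 2460 * 400 / (0.85 * 40 * 348)
= 83.1643 mm
Mn = As * fy * (d - a/2) / 10^6
= 463.8752 kN-m
phi*Mn = 0.9 * 463.8752 = 417.49 kN-m

417.49


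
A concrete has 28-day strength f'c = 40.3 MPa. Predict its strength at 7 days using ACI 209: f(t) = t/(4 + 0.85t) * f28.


f(7) = 7 / (4 + 0.85 * 7) * 40.3
= 7 / 9.95 * 40.3
= 28.35 MPa

28.35


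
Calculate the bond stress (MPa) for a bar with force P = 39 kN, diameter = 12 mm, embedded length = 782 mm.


u = P / (pi * db * ld)
= 39 * 1000 / (pi * 12 * 782)
= 1.323 MPa

1.323


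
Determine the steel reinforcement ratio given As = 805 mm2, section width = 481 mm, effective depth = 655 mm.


rho = As / (b * d)
= 805 / (481 * 655)
= 0.0026

0.0026


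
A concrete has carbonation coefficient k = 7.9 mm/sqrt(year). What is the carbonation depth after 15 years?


depth = k * sqrt(t)
= 7.9 * sqrt(15)
= 30.6 mm

30.6


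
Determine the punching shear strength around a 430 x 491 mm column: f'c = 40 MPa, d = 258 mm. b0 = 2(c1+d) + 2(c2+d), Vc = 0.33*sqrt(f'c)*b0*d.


b0 = 2*(430 + 258) + 2*(491 + 258) = 2874 mm
Vc = 0.33 * sqrt(40) * 2874 * 258 / 1000
= 1547.57 kN

1547.57


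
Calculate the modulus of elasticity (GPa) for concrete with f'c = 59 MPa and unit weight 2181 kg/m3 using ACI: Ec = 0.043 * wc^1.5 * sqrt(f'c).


Ec = 0.043 * 2181^1.5 * sqrt(59) / 1000
= 33.64 GPa

33.64


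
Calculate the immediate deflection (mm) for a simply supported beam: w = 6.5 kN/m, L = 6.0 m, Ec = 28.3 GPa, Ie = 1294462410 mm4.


Convert: L = 6.0 m = 6000 mm, Ec = 28.3 GPa = 28300 MPa
delta = 5 * 6.5 * 6000^4 / (384 * 28300 * 1294462410)
= 2.99 mm

2.99


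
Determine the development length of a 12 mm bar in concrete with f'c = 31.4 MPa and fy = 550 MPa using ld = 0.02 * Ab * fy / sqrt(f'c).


Ab = pi * 12^2 / 4 = 113.097 mm2
ld = 0.02 * 113.097 * 550 / sqrt(31.4)
= 222.0 mm

222.0


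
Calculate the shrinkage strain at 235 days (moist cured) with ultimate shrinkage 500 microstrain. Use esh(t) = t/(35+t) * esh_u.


esh(235) = 235 / (35 + 235) * 500
= 235 / 270 * 500
= 435.2 microstrain

435.2


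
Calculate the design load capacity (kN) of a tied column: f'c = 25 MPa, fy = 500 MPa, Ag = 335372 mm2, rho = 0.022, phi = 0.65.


Ast = rho * Ag = 0.022 * 335372 = 7378.184 mm2
phi*Pn = 0.65 * 0.80 * (0.85 * 25 * (335372 - 7378.184) + 500 * 7378.184) / 1000
= 5542.66 kN

5542.66


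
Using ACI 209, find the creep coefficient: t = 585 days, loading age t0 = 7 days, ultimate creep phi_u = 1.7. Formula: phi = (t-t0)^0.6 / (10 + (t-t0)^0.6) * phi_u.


dt = 585 - 7 = 578
phi = 578^0.6 / (10 + 578^0.6) * 1.7
= 1.393

1.393


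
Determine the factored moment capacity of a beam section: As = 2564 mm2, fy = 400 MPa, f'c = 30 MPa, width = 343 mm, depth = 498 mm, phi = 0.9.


a = As * fy / (0.85 * f'c * b)
= 2564 * 400 / (0.85 * 30 * 343)
= 117.2583 mm
Mn = As * fy * (d - a/2) / 10^6
= 450.6187 kN-m
phi*Mn = 0.9 * 450.6187 = 405.56 kN-m

405.56


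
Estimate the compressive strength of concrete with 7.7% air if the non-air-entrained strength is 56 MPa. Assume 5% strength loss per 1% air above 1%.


Strength loss = (7.7 - 1) * 5 = 33.5%
f'c = 56 * (1 - 33.5/100)
= 37.24 MPa

37.24


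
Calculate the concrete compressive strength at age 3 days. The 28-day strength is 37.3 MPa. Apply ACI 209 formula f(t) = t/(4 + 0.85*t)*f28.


f(3) = 3 / (4 + 0.85 * 3) * 37.3
= 3 / 6.55 * 37.3
= 17.08 MPa

17.08


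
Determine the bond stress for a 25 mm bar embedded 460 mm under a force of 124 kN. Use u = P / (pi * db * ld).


u = P / (pi * db * ld)
= 124 * 1000 / (pi * 25 * 460)
= 3.432 MPa

3.432


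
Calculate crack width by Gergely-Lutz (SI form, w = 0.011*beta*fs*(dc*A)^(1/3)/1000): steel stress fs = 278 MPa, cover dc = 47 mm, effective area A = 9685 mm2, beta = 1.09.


w = 0.011 * beta * fs * (dc * A)^(1/3) / 1000
= 0.011 * 1.09 * 278 * (47 * 9685)^(1/3) / 1000
= 0.256 mm

0.256


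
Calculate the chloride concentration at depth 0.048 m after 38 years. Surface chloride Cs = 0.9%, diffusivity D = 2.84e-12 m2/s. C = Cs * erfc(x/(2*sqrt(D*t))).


t_seconds = 38 * 365.25 * 24 * 3600 = 1199188800.0 s
arg = 0.048 / (2 * sqrt(2.84e-12 * 1199188800.0))
= 0.4113
erfc(0.4113) = 0.5608
C = 0.9 * 0.5608 = 0.5048%

0.5048


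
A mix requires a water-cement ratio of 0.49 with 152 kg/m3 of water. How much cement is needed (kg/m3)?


Cement = water / (w/c)
= 152 / 0.49
= 310.2 kg/m3

310.2


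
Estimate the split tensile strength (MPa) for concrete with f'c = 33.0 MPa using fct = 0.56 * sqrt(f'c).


fct = 0.56 * sqrt(33.0)
= 0.56 * 5.745
= 3.217 MPa

3.217


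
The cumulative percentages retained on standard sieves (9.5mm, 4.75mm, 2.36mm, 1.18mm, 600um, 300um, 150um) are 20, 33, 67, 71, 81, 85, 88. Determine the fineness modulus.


FM = sum(cumulative % retained) / 100
= 445 / 100
= 4.45

4.45
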